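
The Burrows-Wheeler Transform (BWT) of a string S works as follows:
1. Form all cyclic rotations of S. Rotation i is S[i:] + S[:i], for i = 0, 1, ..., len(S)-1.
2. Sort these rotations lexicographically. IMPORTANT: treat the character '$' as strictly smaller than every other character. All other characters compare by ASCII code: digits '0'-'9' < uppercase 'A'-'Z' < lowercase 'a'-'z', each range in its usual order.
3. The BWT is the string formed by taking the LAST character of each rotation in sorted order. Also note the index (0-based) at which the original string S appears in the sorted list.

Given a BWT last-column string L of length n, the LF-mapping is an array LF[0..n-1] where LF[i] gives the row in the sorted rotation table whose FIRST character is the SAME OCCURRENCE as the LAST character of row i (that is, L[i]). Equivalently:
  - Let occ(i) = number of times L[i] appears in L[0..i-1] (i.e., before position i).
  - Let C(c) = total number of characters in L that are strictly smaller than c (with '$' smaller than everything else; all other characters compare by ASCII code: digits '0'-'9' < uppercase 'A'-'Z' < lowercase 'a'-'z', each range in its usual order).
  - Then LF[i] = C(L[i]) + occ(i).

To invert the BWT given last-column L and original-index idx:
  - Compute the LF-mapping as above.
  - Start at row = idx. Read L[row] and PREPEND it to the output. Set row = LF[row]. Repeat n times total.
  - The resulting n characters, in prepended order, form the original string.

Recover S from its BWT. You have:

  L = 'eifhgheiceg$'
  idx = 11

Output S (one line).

Answer: igichegehfe$

Derivation:
LF mapping: 2 10 5 8 6 9 3 11 1 4 7 0
Walk LF starting at row 11, prepending L[row]:
  step 1: row=11, L[11]='$', prepend. Next row=LF[11]=0
  step 2: row=0, L[0]='e', prepend. Next row=LF[0]=2
  step 3: row=2, L[2]='f', prepend. Next row=LF[2]=5
  step 4: row=5, L[5]='h', prepend. Next row=LF[5]=9
  step 5: row=9, L[9]='e', prepend. Next row=LF[9]=4
  step 6: row=4, L[4]='g', prepend. Next row=LF[4]=6
  step 7: row=6, L[6]='e', prepend. Next row=LF[6]=3
  step 8: row=3, L[3]='h', prepend. Next row=LF[3]=8
  step 9: row=8, L[8]='c', prepend. Next row=LF[8]=1
  step 10: row=1, L[1]='i', prepend. Next row=LF[1]=10
  step 11: row=10, L[10]='g', prepend. Next row=LF[10]=7
  step 12: row=7, L[7]='i', prepend. Next row=LF[7]=11
Reversed output: igichegehfe$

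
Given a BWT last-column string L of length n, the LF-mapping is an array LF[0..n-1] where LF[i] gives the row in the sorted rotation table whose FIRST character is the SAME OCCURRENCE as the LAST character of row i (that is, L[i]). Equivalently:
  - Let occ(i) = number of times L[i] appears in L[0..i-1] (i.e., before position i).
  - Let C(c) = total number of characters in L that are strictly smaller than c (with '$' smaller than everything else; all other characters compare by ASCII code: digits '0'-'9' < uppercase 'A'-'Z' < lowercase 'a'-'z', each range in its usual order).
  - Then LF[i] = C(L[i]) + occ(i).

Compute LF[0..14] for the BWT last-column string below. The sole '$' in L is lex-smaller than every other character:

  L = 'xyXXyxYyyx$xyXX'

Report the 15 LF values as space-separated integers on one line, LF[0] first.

Char counts: '$':1, 'X':4, 'Y':1, 'x':4, 'y':5
C (first-col start): C('$')=0, C('X')=1, C('Y')=5, C('x')=6, C('y')=10
L[0]='x': occ=0, LF[0]=C('x')+0=6+0=6
L[1]='y': occ=0, LF[1]=C('y')+0=10+0=10
L[2]='X': occ=0, LF[2]=C('X')+0=1+0=1
L[3]='X': occ=1, LF[3]=C('X')+1=1+1=2
L[4]='y': occ=1, LF[4]=C('y')+1=10+1=11
L[5]='x': occ=1, LF[5]=C('x')+1=6+1=7
L[6]='Y': occ=0, LF[6]=C('Y')+0=5+0=5
L[7]='y': occ=2, LF[7]=C('y')+2=10+2=12
L[8]='y': occ=3, LF[8]=C('y')+3=10+3=13
L[9]='x': occ=2, LF[9]=C('x')+2=6+2=8
L[10]='$': occ=0, LF[10]=C('$')+0=0+0=0
L[11]='x': occ=3, LF[11]=C('x')+3=6+3=9
L[12]='y': occ=4, LF[12]=C('y')+4=10+4=14
L[13]='X': occ=2, LF[13]=C('X')+2=1+2=3
L[14]='X': occ=3, LF[14]=C('X')+3=1+3=4

Answer: 6 10 1 2 11 7 5 12 13 8 0 9 14 3 4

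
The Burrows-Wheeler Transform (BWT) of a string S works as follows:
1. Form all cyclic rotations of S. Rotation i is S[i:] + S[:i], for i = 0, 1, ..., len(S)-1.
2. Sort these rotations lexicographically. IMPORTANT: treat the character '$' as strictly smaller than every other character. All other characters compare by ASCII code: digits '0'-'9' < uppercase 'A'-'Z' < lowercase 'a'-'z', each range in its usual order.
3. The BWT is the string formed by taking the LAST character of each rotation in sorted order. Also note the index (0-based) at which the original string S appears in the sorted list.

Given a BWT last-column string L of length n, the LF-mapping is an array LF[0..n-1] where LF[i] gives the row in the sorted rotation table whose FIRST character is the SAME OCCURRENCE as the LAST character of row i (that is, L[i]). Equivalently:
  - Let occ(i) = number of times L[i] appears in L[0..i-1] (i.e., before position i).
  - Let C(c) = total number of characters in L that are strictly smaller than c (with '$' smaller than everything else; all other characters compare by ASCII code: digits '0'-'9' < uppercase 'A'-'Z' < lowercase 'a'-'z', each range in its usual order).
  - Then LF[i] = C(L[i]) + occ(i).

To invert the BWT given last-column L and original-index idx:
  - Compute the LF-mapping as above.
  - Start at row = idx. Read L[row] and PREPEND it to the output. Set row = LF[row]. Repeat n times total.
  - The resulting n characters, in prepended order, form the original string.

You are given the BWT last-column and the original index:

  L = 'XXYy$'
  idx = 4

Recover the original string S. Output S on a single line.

LF mapping: 1 2 3 4 0
Walk LF starting at row 4, prepending L[row]:
  step 1: row=4, L[4]='$', prepend. Next row=LF[4]=0
  step 2: row=0, L[0]='X', prepend. Next row=LF[0]=1
  step 3: row=1, L[1]='X', prepend. Next row=LF[1]=2
  step 4: row=2, L[2]='Y', prepend. Next row=LF[2]=3
  step 5: row=3, L[3]='y', prepend. Next row=LF[3]=4
Reversed output: yYXX$

Answer: yYXX$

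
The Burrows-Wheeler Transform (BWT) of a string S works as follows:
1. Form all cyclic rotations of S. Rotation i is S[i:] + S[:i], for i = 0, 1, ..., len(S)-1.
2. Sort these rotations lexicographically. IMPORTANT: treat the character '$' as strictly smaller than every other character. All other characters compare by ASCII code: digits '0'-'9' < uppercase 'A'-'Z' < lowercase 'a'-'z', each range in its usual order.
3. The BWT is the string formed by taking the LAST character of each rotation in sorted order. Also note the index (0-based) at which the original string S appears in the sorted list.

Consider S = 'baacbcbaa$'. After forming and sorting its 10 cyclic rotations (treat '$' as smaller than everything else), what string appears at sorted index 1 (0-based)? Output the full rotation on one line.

All 10 rotations (rotation i = S[i:]+S[:i]):
  rot[0] = baacbcbaa$
  rot[1] = aacbcbaa$b
  rot[2] = acbcbaa$ba
  rot[3] = cbcbaa$baa
  rot[4] = bcbaa$baac
  rot[5] = cbaa$baacb
  rot[6] = baa$baacbc
  rot[7] = aa$baacbcb
  rot[8] = a$baacbcba
  rot[9] = $baacbcbaa
Sorted (with $ < everything):
  sorted[0] = $baacbcbaa
  sorted[1] = a$baacbcba
  sorted[2] = aa$baacbcb
  sorted[3] = aacbcbaa$b
  sorted[4] = acbcbaa$ba
  sorted[5] = baa$baacbc
  sorted[6] = baacbcbaa$
  sorted[7] = bcbaa$baac
  sorted[8] = cbaa$baacb
  sorted[9] = cbcbaa$baa
sorted[1] = a$baacbcba

Answer: a$baacbcba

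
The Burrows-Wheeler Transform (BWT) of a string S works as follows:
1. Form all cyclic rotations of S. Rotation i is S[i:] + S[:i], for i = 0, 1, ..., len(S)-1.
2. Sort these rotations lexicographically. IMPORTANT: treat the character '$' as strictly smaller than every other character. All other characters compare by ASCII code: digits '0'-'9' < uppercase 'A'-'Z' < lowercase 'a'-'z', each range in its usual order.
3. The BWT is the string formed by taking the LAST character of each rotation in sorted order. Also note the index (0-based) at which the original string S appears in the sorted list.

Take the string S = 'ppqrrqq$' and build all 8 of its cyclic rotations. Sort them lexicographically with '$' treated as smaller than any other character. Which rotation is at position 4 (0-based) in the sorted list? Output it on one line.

Answer: qq$ppqrr

Derivation:
All 8 rotations (rotation i = S[i:]+S[:i]):
  rot[0] = ppqrrqq$
  rot[1] = pqrrqq$p
  rot[2] = qrrqq$pp
  rot[3] = rrqq$ppq
  rot[4] = rqq$ppqr
  rot[5] = qq$ppqrr
  rot[6] = q$ppqrrq
  rot[7] = $ppqrrqq
Sorted (with $ < everything):
  sorted[0] = $ppqrrqq
  sorted[1] = ppqrrqq$
  sorted[2] = pqrrqq$p
  sorted[3] = q$ppqrrq
  sorted[4] = qq$ppqrr
  sorted[5] = qrrqq$pp
  sorted[6] = rqq$ppqr
  sorted[7] = rrqq$ppq
sorted[4] = qq$ppqrr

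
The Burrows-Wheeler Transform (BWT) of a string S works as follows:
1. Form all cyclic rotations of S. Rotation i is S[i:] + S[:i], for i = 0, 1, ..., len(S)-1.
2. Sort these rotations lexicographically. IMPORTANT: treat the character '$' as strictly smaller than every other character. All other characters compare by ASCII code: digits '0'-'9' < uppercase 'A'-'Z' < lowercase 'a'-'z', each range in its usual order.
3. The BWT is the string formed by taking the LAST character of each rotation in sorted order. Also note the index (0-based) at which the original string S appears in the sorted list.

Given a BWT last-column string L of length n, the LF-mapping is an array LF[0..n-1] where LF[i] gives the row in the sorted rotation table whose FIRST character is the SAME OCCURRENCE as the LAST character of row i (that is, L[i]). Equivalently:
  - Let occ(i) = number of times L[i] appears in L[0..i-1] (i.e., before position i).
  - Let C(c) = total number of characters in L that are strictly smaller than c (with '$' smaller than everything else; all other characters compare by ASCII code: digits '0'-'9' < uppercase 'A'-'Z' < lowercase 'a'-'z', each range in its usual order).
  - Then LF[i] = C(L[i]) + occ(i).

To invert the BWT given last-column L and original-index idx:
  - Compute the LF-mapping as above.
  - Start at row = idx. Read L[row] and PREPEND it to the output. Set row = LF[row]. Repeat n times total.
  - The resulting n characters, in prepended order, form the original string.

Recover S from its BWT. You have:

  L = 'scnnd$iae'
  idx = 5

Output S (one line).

LF mapping: 8 2 6 7 3 0 5 1 4
Walk LF starting at row 5, prepending L[row]:
  step 1: row=5, L[5]='$', prepend. Next row=LF[5]=0
  step 2: row=0, L[0]='s', prepend. Next row=LF[0]=8
  step 3: row=8, L[8]='e', prepend. Next row=LF[8]=4
  step 4: row=4, L[4]='d', prepend. Next row=LF[4]=3
  step 5: row=3, L[3]='n', prepend. Next row=LF[3]=7
  step 6: row=7, L[7]='a', prepend. Next row=LF[7]=1
  step 7: row=1, L[1]='c', prepend. Next row=LF[1]=2
  step 8: row=2, L[2]='n', prepend. Next row=LF[2]=6
  step 9: row=6, L[6]='i', prepend. Next row=LF[6]=5
Reversed output: incandes$

Answer: incandes$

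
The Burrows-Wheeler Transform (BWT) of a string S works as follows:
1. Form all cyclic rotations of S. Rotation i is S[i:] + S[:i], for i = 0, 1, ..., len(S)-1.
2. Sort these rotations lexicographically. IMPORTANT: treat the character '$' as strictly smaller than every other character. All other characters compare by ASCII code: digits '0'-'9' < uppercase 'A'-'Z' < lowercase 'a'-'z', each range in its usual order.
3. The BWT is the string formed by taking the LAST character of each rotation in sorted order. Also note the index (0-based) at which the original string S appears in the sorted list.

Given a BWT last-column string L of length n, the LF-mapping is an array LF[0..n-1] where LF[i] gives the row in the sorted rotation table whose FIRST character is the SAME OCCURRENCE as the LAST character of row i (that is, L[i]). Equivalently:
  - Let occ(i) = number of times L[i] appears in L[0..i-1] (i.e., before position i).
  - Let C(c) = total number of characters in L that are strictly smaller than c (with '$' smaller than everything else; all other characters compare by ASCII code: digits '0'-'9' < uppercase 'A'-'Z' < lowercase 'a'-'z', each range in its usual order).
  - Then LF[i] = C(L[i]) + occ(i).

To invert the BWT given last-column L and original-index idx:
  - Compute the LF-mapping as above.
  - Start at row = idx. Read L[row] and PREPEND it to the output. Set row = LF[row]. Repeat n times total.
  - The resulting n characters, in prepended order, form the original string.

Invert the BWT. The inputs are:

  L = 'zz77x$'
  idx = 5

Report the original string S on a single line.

Answer: z77xz$

Derivation:
LF mapping: 4 5 1 2 3 0
Walk LF starting at row 5, prepending L[row]:
  step 1: row=5, L[5]='$', prepend. Next row=LF[5]=0
  step 2: row=0, L[0]='z', prepend. Next row=LF[0]=4
  step 3: row=4, L[4]='x', prepend. Next row=LF[4]=3
  step 4: row=3, L[3]='7', prepend. Next row=LF[3]=2
  step 5: row=2, L[2]='7', prepend. Next row=LF[2]=1
  step 6: row=1, L[1]='z', prepend. Next row=LF[1]=5
Reversed output: z77xz$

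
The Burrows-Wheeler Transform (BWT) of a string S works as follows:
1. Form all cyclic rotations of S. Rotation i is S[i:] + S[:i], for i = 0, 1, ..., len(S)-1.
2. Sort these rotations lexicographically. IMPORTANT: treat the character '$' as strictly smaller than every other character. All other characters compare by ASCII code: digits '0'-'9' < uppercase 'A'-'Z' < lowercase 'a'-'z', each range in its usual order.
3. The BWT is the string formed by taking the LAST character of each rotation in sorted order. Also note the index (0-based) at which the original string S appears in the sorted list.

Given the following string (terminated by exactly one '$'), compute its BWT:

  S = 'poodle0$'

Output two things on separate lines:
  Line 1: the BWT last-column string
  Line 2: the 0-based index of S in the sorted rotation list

All 8 rotations (rotation i = S[i:]+S[:i]):
  rot[0] = poodle0$
  rot[1] = oodle0$p
  rot[2] = odle0$po
  rot[3] = dle0$poo
  rot[4] = le0$pood
  rot[5] = e0$poodl
  rot[6] = 0$poodle
  rot[7] = $poodle0
Sorted (with $ < everything):
  sorted[0] = $poodle0  (last char: '0')
  sorted[1] = 0$poodle  (last char: 'e')
  sorted[2] = dle0$poo  (last char: 'o')
  sorted[3] = e0$poodl  (last char: 'l')
  sorted[4] = le0$pood  (last char: 'd')
  sorted[5] = odle0$po  (last char: 'o')
  sorted[6] = oodle0$p  (last char: 'p')
  sorted[7] = poodle0$  (last char: '$')
Last column: 0eoldop$
Original string S is at sorted index 7

Answer: 0eoldop$
7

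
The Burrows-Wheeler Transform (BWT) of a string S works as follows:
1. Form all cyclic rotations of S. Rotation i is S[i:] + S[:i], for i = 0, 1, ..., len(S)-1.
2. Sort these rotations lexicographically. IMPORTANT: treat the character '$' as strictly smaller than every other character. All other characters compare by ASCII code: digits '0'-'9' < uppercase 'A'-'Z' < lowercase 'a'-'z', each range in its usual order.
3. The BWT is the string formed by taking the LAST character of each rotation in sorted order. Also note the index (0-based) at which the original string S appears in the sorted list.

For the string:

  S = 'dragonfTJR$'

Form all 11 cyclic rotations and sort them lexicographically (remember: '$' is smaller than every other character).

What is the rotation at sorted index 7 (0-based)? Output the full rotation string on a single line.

All 11 rotations (rotation i = S[i:]+S[:i]):
  rot[0] = dragonfTJR$
  rot[1] = ragonfTJR$d
  rot[2] = agonfTJR$dr
  rot[3] = gonfTJR$dra
  rot[4] = onfTJR$drag
  rot[5] = nfTJR$drago
  rot[6] = fTJR$dragon
  rot[7] = TJR$dragonf
  rot[8] = JR$dragonfT
  rot[9] = R$dragonfTJ
  rot[10] = $dragonfTJR
Sorted (with $ < everything):
  sorted[0] = $dragonfTJR
  sorted[1] = JR$dragonfT
  sorted[2] = R$dragonfTJ
  sorted[3] = TJR$dragonf
  sorted[4] = agonfTJR$dr
  sorted[5] = dragonfTJR$
  sorted[6] = fTJR$dragon
  sorted[7] = gonfTJR$dra
  sorted[8] = nfTJR$drago
  sorted[9] = onfTJR$drag
  sorted[10] = ragonfTJR$d
sorted[7] = gonfTJR$dra

Answer: gonfTJR$dra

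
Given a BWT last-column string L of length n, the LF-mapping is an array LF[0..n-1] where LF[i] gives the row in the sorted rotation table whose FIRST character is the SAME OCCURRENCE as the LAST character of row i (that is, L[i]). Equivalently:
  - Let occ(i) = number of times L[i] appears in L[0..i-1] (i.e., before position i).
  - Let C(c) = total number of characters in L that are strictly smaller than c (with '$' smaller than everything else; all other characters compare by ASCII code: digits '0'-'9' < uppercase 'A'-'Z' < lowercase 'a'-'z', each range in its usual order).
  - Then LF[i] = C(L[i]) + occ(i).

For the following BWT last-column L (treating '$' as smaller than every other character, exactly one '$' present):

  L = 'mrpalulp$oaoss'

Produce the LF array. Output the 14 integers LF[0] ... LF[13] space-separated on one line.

Answer: 5 10 8 1 3 13 4 9 0 6 2 7 11 12

Derivation:
Char counts: '$':1, 'a':2, 'l':2, 'm':1, 'o':2, 'p':2, 'r':1, 's':2, 'u':1
C (first-col start): C('$')=0, C('a')=1, C('l')=3, C('m')=5, C('o')=6, C('p')=8, C('r')=10, C('s')=11, C('u')=13
L[0]='m': occ=0, LF[0]=C('m')+0=5+0=5
L[1]='r': occ=0, LF[1]=C('r')+0=10+0=10
L[2]='p': occ=0, LF[2]=C('p')+0=8+0=8
L[3]='a': occ=0, LF[3]=C('a')+0=1+0=1
L[4]='l': occ=0, LF[4]=C('l')+0=3+0=3
L[5]='u': occ=0, LF[5]=C('u')+0=13+0=13
L[6]='l': occ=1, LF[6]=C('l')+1=3+1=4
L[7]='p': occ=1, LF[7]=C('p')+1=8+1=9
L[8]='$': occ=0, LF[8]=C('$')+0=0+0=0
L[9]='o': occ=0, LF[9]=C('o')+0=6+0=6
L[10]='a': occ=1, LF[10]=C('a')+1=1+1=2
L[11]='o': occ=1, LF[11]=C('o')+1=6+1=7
L[12]='s': occ=0, LF[12]=C('s')+0=11+0=11
L[13]='s': occ=1, LF[13]=C('s')+1=11+1=12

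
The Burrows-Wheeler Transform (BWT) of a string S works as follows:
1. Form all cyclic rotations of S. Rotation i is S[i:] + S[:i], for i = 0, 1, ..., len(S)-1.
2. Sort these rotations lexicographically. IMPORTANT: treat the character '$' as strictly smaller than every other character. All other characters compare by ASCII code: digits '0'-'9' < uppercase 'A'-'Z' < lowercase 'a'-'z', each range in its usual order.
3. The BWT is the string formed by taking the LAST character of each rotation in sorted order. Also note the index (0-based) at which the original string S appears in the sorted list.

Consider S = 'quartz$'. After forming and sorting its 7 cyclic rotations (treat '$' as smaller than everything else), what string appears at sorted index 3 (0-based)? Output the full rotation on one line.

All 7 rotations (rotation i = S[i:]+S[:i]):
  rot[0] = quartz$
  rot[1] = uartz$q
  rot[2] = artz$qu
  rot[3] = rtz$qua
  rot[4] = tz$quar
  rot[5] = z$quart
  rot[6] = $quartz
Sorted (with $ < everything):
  sorted[0] = $quartz
  sorted[1] = artz$qu
  sorted[2] = quartz$
  sorted[3] = rtz$qua
  sorted[4] = tz$quar
  sorted[5] = uartz$q
  sorted[6] = z$quart
sorted[3] = rtz$qua

Answer: rtz$qua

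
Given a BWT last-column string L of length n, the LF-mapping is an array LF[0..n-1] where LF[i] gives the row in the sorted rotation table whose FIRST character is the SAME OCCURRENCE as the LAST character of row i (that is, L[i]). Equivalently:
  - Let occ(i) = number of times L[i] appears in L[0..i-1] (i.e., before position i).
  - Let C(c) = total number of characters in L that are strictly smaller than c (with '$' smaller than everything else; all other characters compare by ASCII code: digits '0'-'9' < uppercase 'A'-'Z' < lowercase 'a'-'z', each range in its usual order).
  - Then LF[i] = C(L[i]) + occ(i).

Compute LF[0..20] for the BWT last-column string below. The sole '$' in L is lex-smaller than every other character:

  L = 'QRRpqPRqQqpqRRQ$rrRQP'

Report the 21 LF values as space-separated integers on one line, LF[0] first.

Char counts: '$':1, 'P':2, 'Q':4, 'R':6, 'p':2, 'q':4, 'r':2
C (first-col start): C('$')=0, C('P')=1, C('Q')=3, C('R')=7, C('p')=13, C('q')=15, C('r')=19
L[0]='Q': occ=0, LF[0]=C('Q')+0=3+0=3
L[1]='R': occ=0, LF[1]=C('R')+0=7+0=7
L[2]='R': occ=1, LF[2]=C('R')+1=7+1=8
L[3]='p': occ=0, LF[3]=C('p')+0=13+0=13
L[4]='q': occ=0, LF[4]=C('q')+0=15+0=15
L[5]='P': occ=0, LF[5]=C('P')+0=1+0=1
L[6]='R': occ=2, LF[6]=C('R')+2=7+2=9
L[7]='q': occ=1, LF[7]=C('q')+1=15+1=16
L[8]='Q': occ=1, LF[8]=C('Q')+1=3+1=4
L[9]='q': occ=2, LF[9]=C('q')+2=15+2=17
L[10]='p': occ=1, LF[10]=C('p')+1=13+1=14
L[11]='q': occ=3, LF[11]=C('q')+3=15+3=18
L[12]='R': occ=3, LF[12]=C('R')+3=7+3=10
L[13]='R': occ=4, LF[13]=C('R')+4=7+4=11
L[14]='Q': occ=2, LF[14]=C('Q')+2=3+2=5
L[15]='$': occ=0, LF[15]=C('$')+0=0+0=0
L[16]='r': occ=0, LF[16]=C('r')+0=19+0=19
L[17]='r': occ=1, LF[17]=C('r')+1=19+1=20
L[18]='R': occ=5, LF[18]=C('R')+5=7+5=12
L[19]='Q': occ=3, LF[19]=C('Q')+3=3+3=6
L[20]='P': occ=1, LF[20]=C('P')+1=1+1=2

Answer: 3 7 8 13 15 1 9 16 4 17 14 18 10 11 5 0 19 20 12 6 2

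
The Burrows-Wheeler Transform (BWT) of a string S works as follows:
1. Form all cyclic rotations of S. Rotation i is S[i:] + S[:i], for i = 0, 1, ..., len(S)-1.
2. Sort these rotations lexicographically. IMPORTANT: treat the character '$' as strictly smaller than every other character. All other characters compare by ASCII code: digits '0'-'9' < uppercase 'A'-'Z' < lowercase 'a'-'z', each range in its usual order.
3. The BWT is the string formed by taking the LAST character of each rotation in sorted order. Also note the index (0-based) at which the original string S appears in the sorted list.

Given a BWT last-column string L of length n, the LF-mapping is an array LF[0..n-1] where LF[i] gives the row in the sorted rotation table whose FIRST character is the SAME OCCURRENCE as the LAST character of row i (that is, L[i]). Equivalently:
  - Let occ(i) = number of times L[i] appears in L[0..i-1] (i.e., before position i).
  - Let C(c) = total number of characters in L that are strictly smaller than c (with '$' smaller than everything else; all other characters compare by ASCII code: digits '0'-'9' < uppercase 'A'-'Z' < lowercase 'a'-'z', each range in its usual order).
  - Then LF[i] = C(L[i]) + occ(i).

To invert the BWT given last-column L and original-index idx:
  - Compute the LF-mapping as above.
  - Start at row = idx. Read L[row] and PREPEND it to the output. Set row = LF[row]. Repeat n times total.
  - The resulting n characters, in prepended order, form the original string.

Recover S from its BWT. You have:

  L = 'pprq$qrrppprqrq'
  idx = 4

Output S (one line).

Answer: pqrrrqpqrqprpp$

Derivation:
LF mapping: 1 2 10 6 0 7 11 12 3 4 5 13 8 14 9
Walk LF starting at row 4, prepending L[row]:
  step 1: row=4, L[4]='$', prepend. Next row=LF[4]=0
  step 2: row=0, L[0]='p', prepend. Next row=LF[0]=1
  step 3: row=1, L[1]='p', prepend. Next row=LF[1]=2
  step 4: row=2, L[2]='r', prepend. Next row=LF[2]=10
  step 5: row=10, L[10]='p', prepend. Next row=LF[10]=5
  step 6: row=5, L[5]='q', prepend. Next row=LF[5]=7
  step 7: row=7, L[7]='r', prepend. Next row=LF[7]=12
  step 8: row=12, L[12]='q', prepend. Next row=LF[12]=8
  step 9: row=8, L[8]='p', prepend. Next row=LF[8]=3
  step 10: row=3, L[3]='q', prepend. Next row=LF[3]=6
  step 11: row=6, L[6]='r', prepend. Next row=LF[6]=11
  step 12: row=11, L[11]='r', prepend. Next row=LF[11]=13
  step 13: row=13, L[13]='r', prepend. Next row=LF[13]=14
  step 14: row=14, L[14]='q', prepend. Next row=LF[14]=9
  step 15: row=9, L[9]='p', prepend. Next row=LF[9]=4
Reversed output: pqrrrqpqrqprpp$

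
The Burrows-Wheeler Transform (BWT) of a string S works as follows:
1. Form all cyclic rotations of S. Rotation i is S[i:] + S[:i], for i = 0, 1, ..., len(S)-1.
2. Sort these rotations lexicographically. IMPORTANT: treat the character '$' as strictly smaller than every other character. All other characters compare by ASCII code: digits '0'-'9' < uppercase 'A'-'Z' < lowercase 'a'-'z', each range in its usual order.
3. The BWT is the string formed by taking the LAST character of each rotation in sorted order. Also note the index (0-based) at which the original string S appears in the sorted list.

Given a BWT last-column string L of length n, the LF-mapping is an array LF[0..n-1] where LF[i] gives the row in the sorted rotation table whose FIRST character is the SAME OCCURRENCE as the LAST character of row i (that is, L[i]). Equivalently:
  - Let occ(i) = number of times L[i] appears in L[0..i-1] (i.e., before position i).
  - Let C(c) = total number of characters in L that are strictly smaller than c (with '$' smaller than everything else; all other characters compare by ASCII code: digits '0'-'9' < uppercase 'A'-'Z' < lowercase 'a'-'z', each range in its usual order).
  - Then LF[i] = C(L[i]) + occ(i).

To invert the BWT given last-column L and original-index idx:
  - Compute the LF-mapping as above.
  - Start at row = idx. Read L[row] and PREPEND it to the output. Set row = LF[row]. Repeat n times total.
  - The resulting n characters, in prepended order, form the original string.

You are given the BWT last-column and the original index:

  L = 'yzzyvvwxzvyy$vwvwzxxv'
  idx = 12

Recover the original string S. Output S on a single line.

Answer: xzwyvwyxzvvyxwvzzvvy$

Derivation:
LF mapping: 13 17 18 14 1 2 7 10 19 3 15 16 0 4 8 5 9 20 11 12 6
Walk LF starting at row 12, prepending L[row]:
  step 1: row=12, L[12]='$', prepend. Next row=LF[12]=0
  step 2: row=0, L[0]='y', prepend. Next row=LF[0]=13
  step 3: row=13, L[13]='v', prepend. Next row=LF[13]=4
  step 4: row=4, L[4]='v', prepend. Next row=LF[4]=1
  step 5: row=1, L[1]='z', prepend. Next row=LF[1]=17
  step 6: row=17, L[17]='z', prepend. Next row=LF[17]=20
  step 7: row=20, L[20]='v', prepend. Next row=LF[20]=6
  step 8: row=6, L[6]='w', prepend. Next row=LF[6]=7
  step 9: row=7, L[7]='x', prepend. Next row=LF[7]=10
  step 10: row=10, L[10]='y', prepend. Next row=LF[10]=15
  step 11: row=15, L[15]='v', prepend. Next row=LF[15]=5
  step 12: row=5, L[5]='v', prepend. Next row=LF[5]=2
  step 13: row=2, L[2]='z', prepend. Next row=LF[2]=18
  step 14: row=18, L[18]='x', prepend. Next row=LF[18]=11
  step 15: row=11, L[11]='y', prepend. Next row=LF[11]=16
  step 16: row=16, L[16]='w', prepend. Next row=LF[16]=9
  step 17: row=9, L[9]='v', prepend. Next row=LF[9]=3
  step 18: row=3, L[3]='y', prepend. Next row=LF[3]=14
  step 19: row=14, L[14]='w', prepend. Next row=LF[14]=8
  step 20: row=8, L[8]='z', prepend. Next row=LF[8]=19
  step 21: row=19, L[19]='x', prepend. Next row=LF[19]=12
Reversed output: xzwyvwyxzvvyxwvzzvvy$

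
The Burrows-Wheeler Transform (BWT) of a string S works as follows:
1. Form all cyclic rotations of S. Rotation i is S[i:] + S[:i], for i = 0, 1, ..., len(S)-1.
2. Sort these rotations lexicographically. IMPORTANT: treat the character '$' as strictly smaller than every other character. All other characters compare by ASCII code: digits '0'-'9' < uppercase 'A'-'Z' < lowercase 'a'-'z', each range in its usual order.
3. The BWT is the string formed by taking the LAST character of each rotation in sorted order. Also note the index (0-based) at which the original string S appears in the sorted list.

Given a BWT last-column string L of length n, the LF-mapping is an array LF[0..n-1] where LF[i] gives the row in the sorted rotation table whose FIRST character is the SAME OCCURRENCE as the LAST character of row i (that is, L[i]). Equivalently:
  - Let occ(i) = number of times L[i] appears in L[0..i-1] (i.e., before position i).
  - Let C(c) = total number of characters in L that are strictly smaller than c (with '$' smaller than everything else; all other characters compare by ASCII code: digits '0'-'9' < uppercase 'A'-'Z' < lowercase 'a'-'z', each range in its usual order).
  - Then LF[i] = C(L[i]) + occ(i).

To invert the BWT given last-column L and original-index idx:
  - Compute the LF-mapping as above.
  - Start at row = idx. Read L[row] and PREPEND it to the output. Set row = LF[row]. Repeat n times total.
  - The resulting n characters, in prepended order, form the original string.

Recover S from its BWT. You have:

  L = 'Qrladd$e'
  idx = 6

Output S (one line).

Answer: ladderQ$

Derivation:
LF mapping: 1 7 6 2 3 4 0 5
Walk LF starting at row 6, prepending L[row]:
  step 1: row=6, L[6]='$', prepend. Next row=LF[6]=0
  step 2: row=0, L[0]='Q', prepend. Next row=LF[0]=1
  step 3: row=1, L[1]='r', prepend. Next row=LF[1]=7
  step 4: row=7, L[7]='e', prepend. Next row=LF[7]=5
  step 5: row=5, L[5]='d', prepend. Next row=LF[5]=4
  step 6: row=4, L[4]='d', prepend. Next row=LF[4]=3
  step 7: row=3, L[3]='a', prepend. Next row=LF[3]=2
  step 8: row=2, L[2]='l', prepend. Next row=LF[2]=6
Reversed output: ladderQ$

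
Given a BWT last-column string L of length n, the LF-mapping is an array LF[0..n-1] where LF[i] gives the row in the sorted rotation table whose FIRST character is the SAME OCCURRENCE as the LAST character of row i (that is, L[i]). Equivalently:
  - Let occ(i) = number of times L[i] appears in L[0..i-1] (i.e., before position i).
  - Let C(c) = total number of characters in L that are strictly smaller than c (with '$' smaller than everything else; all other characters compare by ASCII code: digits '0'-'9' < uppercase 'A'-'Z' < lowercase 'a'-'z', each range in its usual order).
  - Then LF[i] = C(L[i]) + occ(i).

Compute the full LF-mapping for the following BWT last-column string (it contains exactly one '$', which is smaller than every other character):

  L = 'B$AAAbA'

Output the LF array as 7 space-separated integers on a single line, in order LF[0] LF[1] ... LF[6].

Char counts: '$':1, 'A':4, 'B':1, 'b':1
C (first-col start): C('$')=0, C('A')=1, C('B')=5, C('b')=6
L[0]='B': occ=0, LF[0]=C('B')+0=5+0=5
L[1]='$': occ=0, LF[1]=C('$')+0=0+0=0
L[2]='A': occ=0, LF[2]=C('A')+0=1+0=1
L[3]='A': occ=1, LF[3]=C('A')+1=1+1=2
L[4]='A': occ=2, LF[4]=C('A')+2=1+2=3
L[5]='b': occ=0, LF[5]=C('b')+0=6+0=6
L[6]='A': occ=3, LF[6]=C('A')+3=1+3=4

Answer: 5 0 1 2 3 6 4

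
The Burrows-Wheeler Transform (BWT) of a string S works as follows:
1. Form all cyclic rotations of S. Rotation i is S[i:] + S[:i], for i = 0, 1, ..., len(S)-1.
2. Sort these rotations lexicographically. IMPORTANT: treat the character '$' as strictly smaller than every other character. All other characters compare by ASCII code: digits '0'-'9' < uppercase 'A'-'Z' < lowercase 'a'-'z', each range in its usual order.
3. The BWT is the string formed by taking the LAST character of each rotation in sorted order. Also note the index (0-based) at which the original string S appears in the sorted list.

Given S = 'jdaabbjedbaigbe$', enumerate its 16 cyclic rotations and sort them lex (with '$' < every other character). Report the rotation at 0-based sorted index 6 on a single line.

All 16 rotations (rotation i = S[i:]+S[:i]):
  rot[0] = jdaabbjedbaigbe$
  rot[1] = daabbjedbaigbe$j
  rot[2] = aabbjedbaigbe$jd
  rot[3] = abbjedbaigbe$jda
  rot[4] = bbjedbaigbe$jdaa
  rot[5] = bjedbaigbe$jdaab
  rot[6] = jedbaigbe$jdaabb
  rot[7] = edbaigbe$jdaabbj
  rot[8] = dbaigbe$jdaabbje
  rot[9] = baigbe$jdaabbjed
  rot[10] = aigbe$jdaabbjedb
  rot[11] = igbe$jdaabbjedba
  rot[12] = gbe$jdaabbjedbai
  rot[13] = be$jdaabbjedbaig
  rot[14] = e$jdaabbjedbaigb
  rot[15] = $jdaabbjedbaigbe
Sorted (with $ < everything):
  sorted[0] = $jdaabbjedbaigbe
  sorted[1] = aabbjedbaigbe$jd
  sorted[2] = abbjedbaigbe$jda
  sorted[3] = aigbe$jdaabbjedb
  sorted[4] = baigbe$jdaabbjed
  sorted[5] = bbjedbaigbe$jdaa
  sorted[6] = be$jdaabbjedbaig
  sorted[7] = bjedbaigbe$jdaab
  sorted[8] = daabbjedbaigbe$j
  sorted[9] = dbaigbe$jdaabbje
  sorted[10] = e$jdaabbjedbaigb
  sorted[11] = edbaigbe$jdaabbj
  sorted[12] = gbe$jdaabbjedbai
  sorted[13] = igbe$jdaabbjedba
  sorted[14] = jdaabbjedbaigbe$
  sorted[15] = jedbaigbe$jdaabb
sorted[6] = be$jdaabbjedbaig

Answer: be$jdaabbjedbaig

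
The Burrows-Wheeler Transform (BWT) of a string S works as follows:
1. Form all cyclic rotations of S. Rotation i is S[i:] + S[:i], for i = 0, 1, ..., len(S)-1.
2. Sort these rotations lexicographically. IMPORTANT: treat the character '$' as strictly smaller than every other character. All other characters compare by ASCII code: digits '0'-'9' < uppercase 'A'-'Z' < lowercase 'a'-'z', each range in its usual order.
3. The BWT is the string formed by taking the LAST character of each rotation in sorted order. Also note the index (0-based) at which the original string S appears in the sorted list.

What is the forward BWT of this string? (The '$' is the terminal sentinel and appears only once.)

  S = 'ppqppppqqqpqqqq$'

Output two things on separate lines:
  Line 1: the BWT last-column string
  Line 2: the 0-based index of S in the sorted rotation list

All 16 rotations (rotation i = S[i:]+S[:i]):
  rot[0] = ppqppppqqqpqqqq$
  rot[1] = pqppppqqqpqqqq$p
  rot[2] = qppppqqqpqqqq$pp
  rot[3] = ppppqqqpqqqq$ppq
  rot[4] = pppqqqpqqqq$ppqp
  rot[5] = ppqqqpqqqq$ppqpp
  rot[6] = pqqqpqqqq$ppqppp
  rot[7] = qqqpqqqq$ppqpppp
  rot[8] = qqpqqqq$ppqppppq
  rot[9] = qpqqqq$ppqppppqq
  rot[10] = pqqqq$ppqppppqqq
  rot[11] = qqqq$ppqppppqqqp
  rot[12] = qqq$ppqppppqqqpq
  rot[13] = qq$ppqppppqqqpqq
  rot[14] = q$ppqppppqqqpqqq
  rot[15] = $ppqppppqqqpqqqq
Sorted (with $ < everything):
  sorted[0] = $ppqppppqqqpqqqq  (last char: 'q')
  sorted[1] = ppppqqqpqqqq$ppq  (last char: 'q')
  sorted[2] = pppqqqpqqqq$ppqp  (last char: 'p')
  sorted[3] = ppqppppqqqpqqqq$  (last char: '$')
  sorted[4] = ppqqqpqqqq$ppqpp  (last char: 'p')
  sorted[5] = pqppppqqqpqqqq$p  (last char: 'p')
  sorted[6] = pqqqpqqqq$ppqppp  (last char: 'p')
  sorted[7] = pqqqq$ppqppppqqq  (last char: 'q')
  sorted[8] = q$ppqppppqqqpqqq  (last char: 'q')
  sorted[9] = qppppqqqpqqqq$pp  (last char: 'p')
  sorted[10] = qpqqqq$ppqppppqq  (last char: 'q')
  sorted[11] = qq$ppqppppqqqpqq  (last char: 'q')
  sorted[12] = qqpqqqq$ppqppppq  (last char: 'q')
  sorted[13] = qqq$ppqppppqqqpq  (last char: 'q')
  sorted[14] = qqqpqqqq$ppqpppp  (last char: 'p')
  sorted[15] = qqqq$ppqppppqqqp  (last char: 'p')
Last column: qqp$pppqqpqqqqpp
Original string S is at sorted index 3

Answer: qqp$pppqqpqqqqpp
3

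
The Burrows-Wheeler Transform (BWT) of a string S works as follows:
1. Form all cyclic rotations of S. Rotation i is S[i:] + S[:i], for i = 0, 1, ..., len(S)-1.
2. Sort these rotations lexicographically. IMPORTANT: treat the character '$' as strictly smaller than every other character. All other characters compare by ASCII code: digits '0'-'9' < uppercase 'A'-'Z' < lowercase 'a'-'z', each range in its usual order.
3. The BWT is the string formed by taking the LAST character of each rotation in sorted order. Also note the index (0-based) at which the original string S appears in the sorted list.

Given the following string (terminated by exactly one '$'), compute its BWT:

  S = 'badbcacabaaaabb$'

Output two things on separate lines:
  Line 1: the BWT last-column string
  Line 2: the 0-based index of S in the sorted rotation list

Answer: bbaacacbba$adaba
10

Derivation:
All 16 rotations (rotation i = S[i:]+S[:i]):
  rot[0] = badbcacabaaaabb$
  rot[1] = adbcacabaaaabb$b
  rot[2] = dbcacabaaaabb$ba
  rot[3] = bcacabaaaabb$bad
  rot[4] = cacabaaaabb$badb
  rot[5] = acabaaaabb$badbc
  rot[6] = cabaaaabb$badbca
  rot[7] = abaaaabb$badbcac
  rot[8] = baaaabb$badbcaca
  rot[9] = aaaabb$badbcacab
  rot[10] = aaabb$badbcacaba
  rot[11] = aabb$badbcacabaa
  rot[12] = abb$badbcacabaaa
  rot[13] = bb$badbcacabaaaa
  rot[14] = b$badbcacabaaaab
  rot[15] = $badbcacabaaaabb
Sorted (with $ < everything):
  sorted[0] = $badbcacabaaaabb  (last char: 'b')
  sorted[1] = aaaabb$badbcacab  (last char: 'b')
  sorted[2] = aaabb$badbcacaba  (last char: 'a')
  sorted[3] = aabb$badbcacabaa  (last char: 'a')
  sorted[4] = abaaaabb$badbcac  (last char: 'c')
  sorted[5] = abb$badbcacabaaa  (last char: 'a')
  sorted[6] = acabaaaabb$badbc  (last char: 'c')
  sorted[7] = adbcacabaaaabb$b  (last char: 'b')
  sorted[8] = b$badbcacabaaaab  (last char: 'b')
  sorted[9] = baaaabb$badbcaca  (last char: 'a')
  sorted[10] = badbcacabaaaabb$  (last char: '$')
  sorted[11] = bb$badbcacabaaaa  (last char: 'a')
  sorted[12] = bcacabaaaabb$bad  (last char: 'd')
  sorted[13] = cabaaaabb$badbca  (last char: 'a')
  sorted[14] = cacabaaaabb$badb  (last char: 'b')
  sorted[15] = dbcacabaaaabb$ba  (last char: 'a')
Last column: bbaacacbba$adaba
Original string S is at sorted index 10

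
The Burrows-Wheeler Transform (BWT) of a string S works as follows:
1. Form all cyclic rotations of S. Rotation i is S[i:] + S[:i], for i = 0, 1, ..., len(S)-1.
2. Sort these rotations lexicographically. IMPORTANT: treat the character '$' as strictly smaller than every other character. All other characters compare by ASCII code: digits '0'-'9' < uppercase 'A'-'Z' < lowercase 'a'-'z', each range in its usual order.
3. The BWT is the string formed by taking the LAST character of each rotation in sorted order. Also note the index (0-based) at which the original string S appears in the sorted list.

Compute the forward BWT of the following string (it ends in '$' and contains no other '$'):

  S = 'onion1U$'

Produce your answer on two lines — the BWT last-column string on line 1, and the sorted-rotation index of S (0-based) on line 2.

All 8 rotations (rotation i = S[i:]+S[:i]):
  rot[0] = onion1U$
  rot[1] = nion1U$o
  rot[2] = ion1U$on
  rot[3] = on1U$oni
  rot[4] = n1U$onio
  rot[5] = 1U$onion
  rot[6] = U$onion1
  rot[7] = $onion1U
Sorted (with $ < everything):
  sorted[0] = $onion1U  (last char: 'U')
  sorted[1] = 1U$onion  (last char: 'n')
  sorted[2] = U$onion1  (last char: '1')
  sorted[3] = ion1U$on  (last char: 'n')
  sorted[4] = n1U$onio  (last char: 'o')
  sorted[5] = nion1U$o  (last char: 'o')
  sorted[6] = on1U$oni  (last char: 'i')
  sorted[7] = onion1U$  (last char: '$')
Last column: Un1nooi$
Original string S is at sorted index 7

Answer: Un1nooi$
7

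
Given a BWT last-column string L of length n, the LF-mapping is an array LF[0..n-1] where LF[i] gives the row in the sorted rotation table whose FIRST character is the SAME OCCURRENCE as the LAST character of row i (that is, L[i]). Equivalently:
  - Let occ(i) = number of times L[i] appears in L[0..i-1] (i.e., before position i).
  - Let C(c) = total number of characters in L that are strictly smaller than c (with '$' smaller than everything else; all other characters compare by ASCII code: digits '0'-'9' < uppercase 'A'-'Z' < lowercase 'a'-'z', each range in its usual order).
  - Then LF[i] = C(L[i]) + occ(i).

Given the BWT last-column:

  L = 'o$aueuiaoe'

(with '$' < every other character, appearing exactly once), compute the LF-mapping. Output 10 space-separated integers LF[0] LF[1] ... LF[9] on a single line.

Answer: 6 0 1 8 3 9 5 2 7 4

Derivation:
Char counts: '$':1, 'a':2, 'e':2, 'i':1, 'o':2, 'u':2
C (first-col start): C('$')=0, C('a')=1, C('e')=3, C('i')=5, C('o')=6, C('u')=8
L[0]='o': occ=0, LF[0]=C('o')+0=6+0=6
L[1]='$': occ=0, LF[1]=C('$')+0=0+0=0
L[2]='a': occ=0, LF[2]=C('a')+0=1+0=1
L[3]='u': occ=0, LF[3]=C('u')+0=8+0=8
L[4]='e': occ=0, LF[4]=C('e')+0=3+0=3
L[5]='u': occ=1, LF[5]=C('u')+1=8+1=9
L[6]='i': occ=0, LF[6]=C('i')+0=5+0=5
L[7]='a': occ=1, LF[7]=C('a')+1=1+1=2
L[8]='o': occ=1, LF[8]=C('o')+1=6+1=7
L[9]='e': occ=1, LF[9]=C('e')+1=3+1=4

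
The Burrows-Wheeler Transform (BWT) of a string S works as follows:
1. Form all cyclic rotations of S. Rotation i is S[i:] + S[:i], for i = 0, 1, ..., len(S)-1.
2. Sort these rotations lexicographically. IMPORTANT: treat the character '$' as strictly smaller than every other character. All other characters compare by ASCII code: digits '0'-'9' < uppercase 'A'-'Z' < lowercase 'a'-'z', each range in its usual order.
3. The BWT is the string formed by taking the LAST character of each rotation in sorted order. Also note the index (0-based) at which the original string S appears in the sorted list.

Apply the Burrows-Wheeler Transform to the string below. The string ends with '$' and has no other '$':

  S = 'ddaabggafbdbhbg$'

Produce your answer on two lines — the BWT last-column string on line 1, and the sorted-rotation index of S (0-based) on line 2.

All 16 rotations (rotation i = S[i:]+S[:i]):
  rot[0] = ddaabggafbdbhbg$
  rot[1] = daabggafbdbhbg$d
  rot[2] = aabggafbdbhbg$dd
  rot[3] = abggafbdbhbg$dda
  rot[4] = bggafbdbhbg$ddaa
  rot[5] = ggafbdbhbg$ddaab
  rot[6] = gafbdbhbg$ddaabg
  rot[7] = afbdbhbg$ddaabgg
  rot[8] = fbdbhbg$ddaabgga
  rot[9] = bdbhbg$ddaabggaf
  rot[10] = dbhbg$ddaabggafb
  rot[11] = bhbg$ddaabggafbd
  rot[12] = hbg$ddaabggafbdb
  rot[13] = bg$ddaabggafbdbh
  rot[14] = g$ddaabggafbdbhb
  rot[15] = $ddaabggafbdbhbg
Sorted (with $ < everything):
  sorted[0] = $ddaabggafbdbhbg  (last char: 'g')
  sorted[1] = aabggafbdbhbg$dd  (last char: 'd')
  sorted[2] = abggafbdbhbg$dda  (last char: 'a')
  sorted[3] = afbdbhbg$ddaabgg  (last char: 'g')
  sorted[4] = bdbhbg$ddaabggaf  (last char: 'f')
  sorted[5] = bg$ddaabggafbdbh  (last char: 'h')
  sorted[6] = bggafbdbhbg$ddaa  (last char: 'a')
  sorted[7] = bhbg$ddaabggafbd  (last char: 'd')
  sorted[8] = daabggafbdbhbg$d  (last char: 'd')
  sorted[9] = dbhbg$ddaabggafb  (last char: 'b')
  sorted[10] = ddaabggafbdbhbg$  (last char: '$')
  sorted[11] = fbdbhbg$ddaabgga  (last char: 'a')
  sorted[12] = g$ddaabggafbdbhb  (last char: 'b')
  sorted[13] = gafbdbhbg$ddaabg  (last char: 'g')
  sorted[14] = ggafbdbhbg$ddaab  (last char: 'b')
  sorted[15] = hbg$ddaabggafbdb  (last char: 'b')
Last column: gdagfhaddb$abgbb
Original string S is at sorted index 10

Answer: gdagfhaddb$abgbb
10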